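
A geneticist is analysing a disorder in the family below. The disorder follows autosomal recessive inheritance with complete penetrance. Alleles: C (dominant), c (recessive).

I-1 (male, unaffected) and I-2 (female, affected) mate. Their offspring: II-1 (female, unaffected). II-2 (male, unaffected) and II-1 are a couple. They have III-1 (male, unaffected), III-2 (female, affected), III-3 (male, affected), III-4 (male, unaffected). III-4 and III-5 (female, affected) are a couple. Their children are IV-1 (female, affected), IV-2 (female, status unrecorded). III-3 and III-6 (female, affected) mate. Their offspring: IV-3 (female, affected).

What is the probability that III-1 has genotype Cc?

II-2 is unaffected so carries C and passed c to III-2 (cc), so II-2 is Cc.
II-1 is unaffected so carries C and received c from I-2 (cc), so II-1 is Cc.
Their cross gives offspring ratios 1/4 CC : 1/2 Cc : 1/4 cc. Conditioning on III-1 being unaffected, P(Cc) = 1/2 / 3/4 = 2/3.

2/3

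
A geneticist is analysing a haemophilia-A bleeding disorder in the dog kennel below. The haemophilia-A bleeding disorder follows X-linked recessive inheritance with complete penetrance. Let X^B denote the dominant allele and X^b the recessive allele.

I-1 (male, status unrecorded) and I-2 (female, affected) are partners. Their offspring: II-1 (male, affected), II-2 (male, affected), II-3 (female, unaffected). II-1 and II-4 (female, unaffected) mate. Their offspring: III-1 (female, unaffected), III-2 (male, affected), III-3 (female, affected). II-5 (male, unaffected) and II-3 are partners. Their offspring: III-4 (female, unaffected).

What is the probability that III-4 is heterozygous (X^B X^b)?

1/2

II-5 is unaffected, so II-5 is X^B Y.
II-3 is unaffected so carries B and received b from I-2 (X^b X^b), so II-3 is X^B X^b.
Their cross gives offspring ratios 1/2 X^B X^B : 1/2 X^B X^b. Conditioning on III-4 being unaffected, P(X^B X^b) = 1/2 / 1 = 1/2.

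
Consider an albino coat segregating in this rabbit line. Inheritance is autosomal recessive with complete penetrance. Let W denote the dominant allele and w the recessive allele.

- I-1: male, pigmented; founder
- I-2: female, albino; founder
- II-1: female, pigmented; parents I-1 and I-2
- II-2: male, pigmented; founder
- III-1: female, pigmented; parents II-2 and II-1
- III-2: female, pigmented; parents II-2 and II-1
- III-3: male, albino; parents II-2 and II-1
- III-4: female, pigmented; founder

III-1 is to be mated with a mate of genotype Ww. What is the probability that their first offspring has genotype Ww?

1/2

II-2 is pigmented so carries W and passed w to III-3 (ww), so II-2 is Ww.
II-1 is pigmented so carries W and received w from I-2 (ww), so II-1 is Ww.
III-1 is a pigmented offspring of II-2 (Ww) × II-1 (Ww), whose cross gives 1/4 WW : 1/2 Ww : 1/4 ww; conditioning on being pigmented, III-1 is WW with probability 1/3, Ww with probability 2/3.
Summing over parental genotype combinations, P(offspring has genotype Ww) = 1/3·1/2 + 2/3·1/2 = 1/2.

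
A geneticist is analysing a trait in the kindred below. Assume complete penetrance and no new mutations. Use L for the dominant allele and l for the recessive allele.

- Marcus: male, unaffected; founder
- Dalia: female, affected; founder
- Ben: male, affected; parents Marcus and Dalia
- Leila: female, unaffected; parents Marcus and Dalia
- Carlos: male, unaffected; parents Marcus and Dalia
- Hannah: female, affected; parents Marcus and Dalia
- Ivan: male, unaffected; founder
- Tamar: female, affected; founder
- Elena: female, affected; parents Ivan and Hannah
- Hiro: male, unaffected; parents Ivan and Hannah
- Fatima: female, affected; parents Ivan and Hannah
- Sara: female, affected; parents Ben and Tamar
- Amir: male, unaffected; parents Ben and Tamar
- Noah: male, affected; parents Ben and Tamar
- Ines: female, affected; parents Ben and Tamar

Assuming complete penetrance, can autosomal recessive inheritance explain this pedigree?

Under autosomal recessive, Amir (unaffected, male) cannot arise from Ben (affected) × Tamar (affected).

No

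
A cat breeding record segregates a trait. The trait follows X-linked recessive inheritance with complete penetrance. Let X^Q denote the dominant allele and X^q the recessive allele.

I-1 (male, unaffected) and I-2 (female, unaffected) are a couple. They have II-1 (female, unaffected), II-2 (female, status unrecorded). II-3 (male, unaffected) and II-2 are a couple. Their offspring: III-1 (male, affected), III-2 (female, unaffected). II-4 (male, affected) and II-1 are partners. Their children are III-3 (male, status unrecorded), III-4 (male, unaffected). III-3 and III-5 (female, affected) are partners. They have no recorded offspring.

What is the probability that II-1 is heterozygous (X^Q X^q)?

I-1 is unaffected, so I-1 is X^Q Y.
I-2 is unaffected so carries Q and passed q to II-2 (X^Q X^q, whose Q came from I-1), so I-2 is X^Q X^q.
Their cross gives offspring ratios 1/2 X^Q X^Q : 1/2 X^Q X^q. Conditioning on II-1 being unaffected, P(X^Q X^q) = 1/2 / 1 = 1/2 before taking II-1's own offspring into account.
II-4 is affected, so II-4 is X^q Y.
Now use II-1's offspring. Probability of each recorded status — unaffected son III-4: 1/2 if II-1 is X^Q X^q, 1 if X^Q X^Q. (III-3: equally likely either way, so uninformative.)
Bayes: P(X^Q X^q) = 1/2·1/2 / (1/2·1/2 + 1/2·1) = 1/3.

1/3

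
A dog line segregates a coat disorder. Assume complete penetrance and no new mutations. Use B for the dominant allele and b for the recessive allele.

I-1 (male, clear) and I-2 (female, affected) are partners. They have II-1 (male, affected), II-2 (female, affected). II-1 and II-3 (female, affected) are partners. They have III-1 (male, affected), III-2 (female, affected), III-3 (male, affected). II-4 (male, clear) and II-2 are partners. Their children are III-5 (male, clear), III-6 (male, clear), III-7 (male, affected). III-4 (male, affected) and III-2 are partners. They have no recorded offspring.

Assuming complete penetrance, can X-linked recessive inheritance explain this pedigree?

Under X-linked recessive, II-2 (affected, female) cannot arise from I-1 (clear) × I-2 (affected).

No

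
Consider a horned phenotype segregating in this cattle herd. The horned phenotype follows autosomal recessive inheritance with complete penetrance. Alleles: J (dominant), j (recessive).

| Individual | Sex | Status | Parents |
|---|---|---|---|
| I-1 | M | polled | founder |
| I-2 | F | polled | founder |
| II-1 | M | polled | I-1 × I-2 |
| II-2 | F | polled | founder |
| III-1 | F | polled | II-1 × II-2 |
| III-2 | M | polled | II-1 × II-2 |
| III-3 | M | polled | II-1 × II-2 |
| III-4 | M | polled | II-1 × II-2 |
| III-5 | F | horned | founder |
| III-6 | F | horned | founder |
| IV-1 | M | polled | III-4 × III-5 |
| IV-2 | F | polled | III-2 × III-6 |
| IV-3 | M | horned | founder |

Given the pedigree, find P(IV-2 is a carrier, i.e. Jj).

IV-2 is polled so carries J and received j from III-6 (jj), so IV-2 is Jj, giving P(Jj) = 1.

1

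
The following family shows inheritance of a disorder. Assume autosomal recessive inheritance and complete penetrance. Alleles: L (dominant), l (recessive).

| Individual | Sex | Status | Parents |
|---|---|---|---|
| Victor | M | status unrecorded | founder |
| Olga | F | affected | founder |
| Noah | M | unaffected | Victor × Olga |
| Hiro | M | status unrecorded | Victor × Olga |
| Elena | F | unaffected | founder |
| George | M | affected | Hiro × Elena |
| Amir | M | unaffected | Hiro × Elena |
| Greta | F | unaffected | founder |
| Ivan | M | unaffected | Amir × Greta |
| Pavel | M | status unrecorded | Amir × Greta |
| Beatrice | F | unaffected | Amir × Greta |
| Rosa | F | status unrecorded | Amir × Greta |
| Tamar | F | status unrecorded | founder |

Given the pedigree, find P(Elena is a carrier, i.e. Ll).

Elena is unaffected so carries L and passed l to George (ll), so Elena is Ll, giving P(Ll) = 1.

1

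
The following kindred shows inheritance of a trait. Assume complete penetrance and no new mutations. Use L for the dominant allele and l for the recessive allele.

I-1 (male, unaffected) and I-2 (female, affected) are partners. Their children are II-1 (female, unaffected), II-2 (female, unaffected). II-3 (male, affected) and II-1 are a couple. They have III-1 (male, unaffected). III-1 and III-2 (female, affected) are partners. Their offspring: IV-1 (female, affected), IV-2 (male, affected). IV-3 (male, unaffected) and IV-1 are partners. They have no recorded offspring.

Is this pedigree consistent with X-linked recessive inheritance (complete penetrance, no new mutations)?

Under X-linked recessive, IV-1 (affected, female) cannot arise from III-1 (unaffected) × III-2 (affected).

No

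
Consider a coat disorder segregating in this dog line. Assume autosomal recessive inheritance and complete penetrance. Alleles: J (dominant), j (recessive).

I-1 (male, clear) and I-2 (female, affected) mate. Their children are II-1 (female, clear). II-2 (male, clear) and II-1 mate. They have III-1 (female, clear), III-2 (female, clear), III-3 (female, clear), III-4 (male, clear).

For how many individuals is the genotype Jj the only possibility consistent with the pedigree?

Obligate heterozygotes: II-1 is clear so carries J and received j from I-2 (jj), so II-1 is Jj.
Every other individual is either homozygous by phenotype or has at least one consistent homozygous assignment, so the count is 1.

1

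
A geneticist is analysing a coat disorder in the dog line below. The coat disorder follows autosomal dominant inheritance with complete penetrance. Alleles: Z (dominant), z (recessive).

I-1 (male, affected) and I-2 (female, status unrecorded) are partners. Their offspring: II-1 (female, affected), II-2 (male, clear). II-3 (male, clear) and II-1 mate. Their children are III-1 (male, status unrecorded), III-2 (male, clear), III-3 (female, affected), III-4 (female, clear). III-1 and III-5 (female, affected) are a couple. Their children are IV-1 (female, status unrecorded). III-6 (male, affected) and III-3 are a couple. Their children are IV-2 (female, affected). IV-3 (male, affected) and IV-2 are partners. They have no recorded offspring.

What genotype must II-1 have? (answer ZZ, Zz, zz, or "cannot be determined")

From phenotype alone, II-1 is ZZ or Zz.
II-1 is affected so carries Z and passed z to III-2 (zz), so II-1 is Zz.

Zz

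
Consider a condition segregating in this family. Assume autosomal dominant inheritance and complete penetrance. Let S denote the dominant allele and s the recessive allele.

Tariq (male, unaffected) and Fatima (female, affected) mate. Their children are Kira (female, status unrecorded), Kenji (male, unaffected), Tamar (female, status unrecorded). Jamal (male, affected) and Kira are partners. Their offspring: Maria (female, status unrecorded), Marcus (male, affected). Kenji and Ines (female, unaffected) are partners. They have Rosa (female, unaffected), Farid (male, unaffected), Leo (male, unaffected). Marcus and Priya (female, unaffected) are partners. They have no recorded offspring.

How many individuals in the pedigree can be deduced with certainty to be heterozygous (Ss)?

1

Obligate heterozygotes: Fatima is affected so carries S and passed s to Kenji (ss), so Fatima is Ss.
Every other individual is either homozygous by phenotype or has at least one consistent homozygous assignment, so the count is 1.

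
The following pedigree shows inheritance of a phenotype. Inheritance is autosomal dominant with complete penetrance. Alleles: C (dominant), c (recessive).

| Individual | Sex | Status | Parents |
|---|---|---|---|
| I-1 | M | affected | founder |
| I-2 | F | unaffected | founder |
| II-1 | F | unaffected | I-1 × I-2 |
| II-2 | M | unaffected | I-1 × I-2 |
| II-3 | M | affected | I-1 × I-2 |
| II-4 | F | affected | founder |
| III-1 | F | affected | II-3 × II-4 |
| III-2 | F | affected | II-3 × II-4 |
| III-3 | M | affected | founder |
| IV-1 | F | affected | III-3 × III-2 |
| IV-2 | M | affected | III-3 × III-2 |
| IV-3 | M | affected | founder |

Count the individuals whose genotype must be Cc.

Obligate heterozygotes: I-1 is affected so carries C and passed c to II-1 (cc), so I-1 is Cc; II-3 is affected so carries C and received c from I-2 (cc), so II-3 is Cc.
Every other individual is either homozygous by phenotype or has at least one consistent homozygous assignment, so the count is 2.

2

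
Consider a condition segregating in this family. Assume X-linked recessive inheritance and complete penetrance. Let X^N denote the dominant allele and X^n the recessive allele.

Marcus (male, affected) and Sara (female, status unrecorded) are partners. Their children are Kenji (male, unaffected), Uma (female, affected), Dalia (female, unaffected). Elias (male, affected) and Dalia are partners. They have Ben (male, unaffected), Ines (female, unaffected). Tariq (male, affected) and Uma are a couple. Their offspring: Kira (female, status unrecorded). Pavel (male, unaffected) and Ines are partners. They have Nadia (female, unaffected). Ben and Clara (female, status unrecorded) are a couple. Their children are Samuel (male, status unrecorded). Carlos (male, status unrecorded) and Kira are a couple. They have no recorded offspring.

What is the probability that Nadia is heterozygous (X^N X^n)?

Pavel is unaffected, so Pavel is X^N Y.
Ines is unaffected so carries N and received n from Elias (X^n Y), so Ines is X^N X^n.
Their cross gives offspring ratios 1/2 X^N X^N : 1/2 X^N X^n. Conditioning on Nadia being unaffected, P(X^N X^n) = 1/2 / 1 = 1/2.

1/2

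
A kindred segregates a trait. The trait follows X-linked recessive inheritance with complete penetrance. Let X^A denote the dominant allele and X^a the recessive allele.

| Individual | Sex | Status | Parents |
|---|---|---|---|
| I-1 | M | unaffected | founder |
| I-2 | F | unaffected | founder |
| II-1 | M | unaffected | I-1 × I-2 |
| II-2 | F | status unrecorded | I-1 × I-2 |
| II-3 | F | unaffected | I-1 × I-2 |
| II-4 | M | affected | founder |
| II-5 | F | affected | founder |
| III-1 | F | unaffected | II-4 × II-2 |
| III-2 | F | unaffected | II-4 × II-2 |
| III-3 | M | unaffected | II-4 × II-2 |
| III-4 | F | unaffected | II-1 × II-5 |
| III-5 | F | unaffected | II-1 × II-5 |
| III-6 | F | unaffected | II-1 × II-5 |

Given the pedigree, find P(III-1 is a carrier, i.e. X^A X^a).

1

III-1 is unaffected so carries A and received a from II-4 (X^a Y), so III-1 is X^A X^a, giving P(X^A X^a) = 1.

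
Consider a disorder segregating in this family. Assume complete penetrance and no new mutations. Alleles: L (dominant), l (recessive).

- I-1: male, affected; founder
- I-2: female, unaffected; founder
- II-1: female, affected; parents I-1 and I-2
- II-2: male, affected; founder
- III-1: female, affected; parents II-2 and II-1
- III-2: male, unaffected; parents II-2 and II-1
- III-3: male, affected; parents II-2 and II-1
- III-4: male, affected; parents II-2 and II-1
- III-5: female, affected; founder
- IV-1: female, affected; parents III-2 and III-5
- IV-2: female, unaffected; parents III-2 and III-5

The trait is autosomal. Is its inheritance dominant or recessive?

II-2 and II-1 are both affected yet have an unaffected child III-2. Under a recessive model two affected parents are homozygous and every child would be affected, so the trait cannot be recessive.

dominant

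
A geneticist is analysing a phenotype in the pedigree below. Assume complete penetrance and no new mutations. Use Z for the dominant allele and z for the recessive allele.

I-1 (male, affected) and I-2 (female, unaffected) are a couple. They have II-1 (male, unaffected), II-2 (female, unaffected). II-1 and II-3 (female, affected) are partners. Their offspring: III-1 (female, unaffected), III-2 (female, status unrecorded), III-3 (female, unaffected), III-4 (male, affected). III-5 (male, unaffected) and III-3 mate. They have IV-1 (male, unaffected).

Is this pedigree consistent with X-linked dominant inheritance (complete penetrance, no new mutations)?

No

Under X-linked dominant, II-2 (unaffected, female) cannot arise from I-1 (affected) × I-2 (unaffected).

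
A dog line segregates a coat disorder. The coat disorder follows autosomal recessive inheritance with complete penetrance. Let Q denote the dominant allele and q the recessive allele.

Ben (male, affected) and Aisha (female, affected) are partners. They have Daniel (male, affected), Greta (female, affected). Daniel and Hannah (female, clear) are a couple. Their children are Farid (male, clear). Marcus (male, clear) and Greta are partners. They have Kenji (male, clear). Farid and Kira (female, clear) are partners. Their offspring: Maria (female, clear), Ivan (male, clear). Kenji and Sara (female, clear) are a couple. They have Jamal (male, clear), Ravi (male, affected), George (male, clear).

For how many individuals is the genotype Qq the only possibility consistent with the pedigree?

3

Obligate heterozygotes: Farid is clear so carries Q and received q from Daniel (qq), so Farid is Qq; Kenji is clear so carries Q and received q from Greta (qq), so Kenji is Qq; Sara is clear so carries Q and passed q to Ravi (qq), so Sara is Qq.
Every other individual is either homozygous by phenotype or has at least one consistent homozygous assignment, so the count is 3.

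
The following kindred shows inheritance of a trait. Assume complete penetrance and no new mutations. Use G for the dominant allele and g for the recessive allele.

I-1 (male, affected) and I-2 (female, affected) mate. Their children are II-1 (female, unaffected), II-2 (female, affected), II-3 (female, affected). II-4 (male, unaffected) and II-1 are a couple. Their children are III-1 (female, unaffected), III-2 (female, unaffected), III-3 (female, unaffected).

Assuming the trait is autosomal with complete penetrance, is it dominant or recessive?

dominant

I-1 and I-2 are both affected yet have an unaffected child II-1. Under a recessive model two affected parents are homozygous and every child would be affected, so the trait cannot be recessive.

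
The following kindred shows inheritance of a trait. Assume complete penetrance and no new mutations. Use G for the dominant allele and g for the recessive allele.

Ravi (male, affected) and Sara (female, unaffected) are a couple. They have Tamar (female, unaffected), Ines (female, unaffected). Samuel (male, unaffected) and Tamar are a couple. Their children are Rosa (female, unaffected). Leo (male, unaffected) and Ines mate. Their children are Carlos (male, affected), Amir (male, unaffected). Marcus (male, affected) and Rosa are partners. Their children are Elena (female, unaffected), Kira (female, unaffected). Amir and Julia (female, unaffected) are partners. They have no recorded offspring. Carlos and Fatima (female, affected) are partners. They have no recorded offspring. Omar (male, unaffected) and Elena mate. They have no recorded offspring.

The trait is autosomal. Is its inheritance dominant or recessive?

Leo and Ines are both unaffected yet have an affected child Carlos. Under dominance, an affected child requires at least one affected parent, so the trait cannot be dominant.

recessive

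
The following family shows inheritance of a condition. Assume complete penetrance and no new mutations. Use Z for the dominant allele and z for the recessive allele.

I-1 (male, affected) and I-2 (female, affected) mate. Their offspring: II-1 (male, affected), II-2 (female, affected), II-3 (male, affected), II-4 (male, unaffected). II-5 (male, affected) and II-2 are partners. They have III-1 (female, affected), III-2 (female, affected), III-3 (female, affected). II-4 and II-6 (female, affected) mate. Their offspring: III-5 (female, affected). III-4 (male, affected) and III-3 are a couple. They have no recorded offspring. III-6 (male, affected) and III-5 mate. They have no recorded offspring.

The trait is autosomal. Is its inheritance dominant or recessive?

I-1 and I-2 are both affected yet have an unaffected child II-4. Under a recessive model two affected parents are homozygous and every child would be affected, so the trait cannot be recessive.

dominant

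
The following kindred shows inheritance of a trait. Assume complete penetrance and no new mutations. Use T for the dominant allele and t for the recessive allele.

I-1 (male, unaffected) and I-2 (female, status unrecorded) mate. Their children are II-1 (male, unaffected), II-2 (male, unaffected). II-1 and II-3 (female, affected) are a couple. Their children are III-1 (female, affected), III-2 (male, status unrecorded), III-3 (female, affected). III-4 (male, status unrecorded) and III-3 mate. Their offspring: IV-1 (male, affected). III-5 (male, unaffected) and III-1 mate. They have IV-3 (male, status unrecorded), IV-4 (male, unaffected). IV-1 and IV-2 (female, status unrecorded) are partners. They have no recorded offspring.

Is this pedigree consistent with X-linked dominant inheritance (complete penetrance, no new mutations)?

Yes

A consistent assignment under X-linked dominant exists: I-1 X^t Y, I-2 X^T X^t, II-1 X^t Y, II-2 X^t Y, II-3 X^T X^T, III-1 X^T X^t, III-2 X^T Y, III-3 X^T X^t, III-4 X^T Y, III-5 X^t Y, IV-1 X^T Y, IV-2 X^T X^T, IV-3 X^T Y, IV-4 X^t Y.
In this assignment every recorded phenotype matches its genotype and every non-founder's genotype is obtainable from its parents' genotypes, so the pedigree is consistent.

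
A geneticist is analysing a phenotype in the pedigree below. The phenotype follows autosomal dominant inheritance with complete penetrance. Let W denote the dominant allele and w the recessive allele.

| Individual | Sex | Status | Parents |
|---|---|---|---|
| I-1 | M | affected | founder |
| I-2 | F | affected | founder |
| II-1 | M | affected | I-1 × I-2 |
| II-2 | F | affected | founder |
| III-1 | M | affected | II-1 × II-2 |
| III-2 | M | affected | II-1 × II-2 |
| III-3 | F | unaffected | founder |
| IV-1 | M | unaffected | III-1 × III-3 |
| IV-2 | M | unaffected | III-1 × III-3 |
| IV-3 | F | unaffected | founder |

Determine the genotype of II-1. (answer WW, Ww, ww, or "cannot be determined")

II-1's phenotype allows WW or Ww, and no parent or child forces a single allele at both positions; consistent genotype assignments exist with II-1 as WW or Ww.

cannot be determined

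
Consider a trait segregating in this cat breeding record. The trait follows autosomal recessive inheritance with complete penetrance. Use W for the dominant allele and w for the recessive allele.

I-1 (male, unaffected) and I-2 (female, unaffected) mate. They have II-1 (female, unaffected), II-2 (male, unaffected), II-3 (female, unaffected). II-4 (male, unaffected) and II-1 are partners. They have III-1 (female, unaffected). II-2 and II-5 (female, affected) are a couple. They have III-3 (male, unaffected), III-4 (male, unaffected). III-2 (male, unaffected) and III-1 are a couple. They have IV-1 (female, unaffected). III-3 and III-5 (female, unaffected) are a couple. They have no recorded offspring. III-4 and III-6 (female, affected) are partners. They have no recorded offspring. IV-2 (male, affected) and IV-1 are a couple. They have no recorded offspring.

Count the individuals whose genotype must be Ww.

Obligate heterozygotes: III-3 is unaffected so carries W and received w from II-5 (ww), so III-3 is Ww; III-4 is unaffected so carries W and received w from II-5 (ww), so III-4 is Ww.
Every other individual is either homozygous by phenotype or has at least one consistent homozygous assignment, so the count is 2.

2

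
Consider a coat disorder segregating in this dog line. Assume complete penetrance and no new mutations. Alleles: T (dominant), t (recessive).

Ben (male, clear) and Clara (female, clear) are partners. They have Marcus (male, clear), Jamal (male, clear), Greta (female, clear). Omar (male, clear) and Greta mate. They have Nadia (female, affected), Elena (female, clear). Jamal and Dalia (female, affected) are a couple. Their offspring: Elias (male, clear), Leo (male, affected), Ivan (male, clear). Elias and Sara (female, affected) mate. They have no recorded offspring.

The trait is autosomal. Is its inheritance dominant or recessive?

Omar and Greta are both clear yet have an affected child Nadia. Under dominance, an affected child requires at least one affected parent, so the trait cannot be dominant.

recessive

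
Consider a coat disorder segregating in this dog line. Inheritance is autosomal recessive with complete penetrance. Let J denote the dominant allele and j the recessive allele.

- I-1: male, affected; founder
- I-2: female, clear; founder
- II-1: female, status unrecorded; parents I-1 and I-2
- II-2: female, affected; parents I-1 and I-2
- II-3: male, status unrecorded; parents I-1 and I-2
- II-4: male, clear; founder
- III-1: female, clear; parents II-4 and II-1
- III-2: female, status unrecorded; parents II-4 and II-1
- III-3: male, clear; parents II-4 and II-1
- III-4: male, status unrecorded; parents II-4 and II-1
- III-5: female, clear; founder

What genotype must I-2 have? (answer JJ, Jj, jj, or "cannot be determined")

Jj

From phenotype alone, I-2 is JJ or Jj.
I-2 is clear so carries J and passed j to II-2 (jj), so I-2 is Jj.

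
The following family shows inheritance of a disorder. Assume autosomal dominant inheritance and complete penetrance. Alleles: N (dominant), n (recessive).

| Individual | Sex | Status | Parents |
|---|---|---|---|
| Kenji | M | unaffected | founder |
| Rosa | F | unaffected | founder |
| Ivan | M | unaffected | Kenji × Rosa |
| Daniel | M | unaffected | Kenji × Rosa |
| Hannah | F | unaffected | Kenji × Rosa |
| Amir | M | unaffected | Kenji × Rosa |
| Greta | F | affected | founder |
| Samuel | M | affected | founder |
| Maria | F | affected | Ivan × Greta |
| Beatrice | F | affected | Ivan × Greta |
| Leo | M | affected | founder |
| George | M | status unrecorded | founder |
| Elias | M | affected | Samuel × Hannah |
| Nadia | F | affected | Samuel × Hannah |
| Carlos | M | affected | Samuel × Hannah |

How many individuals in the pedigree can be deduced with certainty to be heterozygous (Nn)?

Obligate heterozygotes: Maria is affected so carries N and received n from Ivan (nn), so Maria is Nn; Beatrice is affected so carries N and received n from Ivan (nn), so Beatrice is Nn; Elias is affected so carries N and received n from Hannah (nn), so Elias is Nn; Nadia is affected so carries N and received n from Hannah (nn), so Nadia is Nn; Carlos is affected so carries N and received n from Hannah (nn), so Carlos is Nn.
Every other individual is either homozygous by phenotype or has at least one consistent homozygous assignment, so the count is 5.

5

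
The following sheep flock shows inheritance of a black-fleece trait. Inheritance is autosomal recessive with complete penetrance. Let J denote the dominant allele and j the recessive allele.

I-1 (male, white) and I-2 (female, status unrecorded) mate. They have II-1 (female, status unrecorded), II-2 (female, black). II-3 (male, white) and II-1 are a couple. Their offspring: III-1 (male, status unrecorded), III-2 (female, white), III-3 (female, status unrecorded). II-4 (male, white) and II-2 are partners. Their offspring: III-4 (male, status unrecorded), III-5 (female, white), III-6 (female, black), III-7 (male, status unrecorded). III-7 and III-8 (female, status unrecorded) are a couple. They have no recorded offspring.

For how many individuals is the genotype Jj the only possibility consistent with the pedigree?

Obligate heterozygotes: I-1 is white so carries J and passed j to II-2 (jj), so I-1 is Jj; II-4 is white so carries J and passed j to III-6 (jj), so II-4 is Jj; III-5 is white so carries J and received j from II-2 (jj), so III-5 is Jj.
Every other individual is either homozygous by phenotype or has at least one consistent homozygous assignment, so the count is 3.

3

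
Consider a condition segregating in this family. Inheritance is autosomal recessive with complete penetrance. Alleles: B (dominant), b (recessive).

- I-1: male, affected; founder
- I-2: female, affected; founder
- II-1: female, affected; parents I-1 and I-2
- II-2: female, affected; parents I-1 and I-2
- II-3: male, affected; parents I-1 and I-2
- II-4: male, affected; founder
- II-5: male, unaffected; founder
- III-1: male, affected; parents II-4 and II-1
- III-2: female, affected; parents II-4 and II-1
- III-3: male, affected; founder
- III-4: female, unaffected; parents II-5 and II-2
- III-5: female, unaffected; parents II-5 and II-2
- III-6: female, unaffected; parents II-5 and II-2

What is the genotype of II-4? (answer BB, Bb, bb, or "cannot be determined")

bb

II-4 is affected, so II-4 is bb.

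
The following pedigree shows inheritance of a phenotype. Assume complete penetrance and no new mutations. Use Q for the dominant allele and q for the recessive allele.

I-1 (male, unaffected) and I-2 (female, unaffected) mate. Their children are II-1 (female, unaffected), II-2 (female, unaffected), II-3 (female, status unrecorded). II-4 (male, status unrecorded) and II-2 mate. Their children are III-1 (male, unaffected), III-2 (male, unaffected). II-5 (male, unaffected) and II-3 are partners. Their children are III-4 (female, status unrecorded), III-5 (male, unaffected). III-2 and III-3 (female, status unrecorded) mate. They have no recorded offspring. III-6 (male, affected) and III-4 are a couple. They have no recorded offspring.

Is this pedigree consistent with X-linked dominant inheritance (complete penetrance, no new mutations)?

A consistent assignment under X-linked dominant exists: I-1 X^q Y, I-2 X^q X^q, II-1 X^q X^q, II-2 X^q X^q, II-3 X^q X^q, II-4 X^Q Y, II-5 X^q Y, III-1 X^q Y, III-2 X^q Y, III-3 X^Q X^Q, III-4 X^q X^q, III-5 X^q Y, III-6 X^Q Y.
In this assignment every recorded phenotype matches its genotype and every non-founder's genotype is obtainable from its parents' genotypes, so the pedigree is consistent.

Yes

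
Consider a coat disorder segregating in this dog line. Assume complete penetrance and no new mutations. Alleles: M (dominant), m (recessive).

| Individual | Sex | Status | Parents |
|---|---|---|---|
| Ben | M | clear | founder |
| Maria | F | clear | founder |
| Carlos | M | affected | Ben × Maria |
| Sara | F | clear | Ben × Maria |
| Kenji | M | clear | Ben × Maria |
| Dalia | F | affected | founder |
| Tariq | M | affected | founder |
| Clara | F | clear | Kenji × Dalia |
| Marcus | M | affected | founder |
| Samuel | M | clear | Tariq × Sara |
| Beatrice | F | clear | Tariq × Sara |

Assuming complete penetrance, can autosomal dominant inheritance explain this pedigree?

Under autosomal dominant, Carlos (affected, male) cannot arise from Ben (clear) × Maria (clear).

No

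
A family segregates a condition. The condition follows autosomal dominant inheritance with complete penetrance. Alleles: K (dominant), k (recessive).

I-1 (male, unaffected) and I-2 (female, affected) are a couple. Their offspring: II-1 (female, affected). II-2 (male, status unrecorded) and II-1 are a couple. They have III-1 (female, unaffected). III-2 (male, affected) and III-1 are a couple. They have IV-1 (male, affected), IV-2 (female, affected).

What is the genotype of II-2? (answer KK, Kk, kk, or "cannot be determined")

II-2's phenotype is unrecorded, and no parent or child forces a single allele at both positions; consistent genotype assignments exist with II-2 as Kk or kk.

cannot be determined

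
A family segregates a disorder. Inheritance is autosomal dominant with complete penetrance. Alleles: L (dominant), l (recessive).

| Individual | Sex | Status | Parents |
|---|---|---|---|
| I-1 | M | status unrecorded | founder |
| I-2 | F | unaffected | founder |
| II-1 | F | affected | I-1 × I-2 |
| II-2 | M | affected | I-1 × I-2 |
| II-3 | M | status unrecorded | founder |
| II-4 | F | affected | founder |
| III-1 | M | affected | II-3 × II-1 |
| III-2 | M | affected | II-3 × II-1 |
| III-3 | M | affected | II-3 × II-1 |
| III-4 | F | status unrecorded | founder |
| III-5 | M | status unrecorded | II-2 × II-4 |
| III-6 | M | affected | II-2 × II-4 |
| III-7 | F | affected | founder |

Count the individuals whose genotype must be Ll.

Obligate heterozygotes: II-1 is affected so carries L and received l from I-2 (ll), so II-1 is Ll; II-2 is affected so carries L and received l from I-2 (ll), so II-2 is Ll.
Every other individual is either homozygous by phenotype or has at least one consistent homozygous assignment, so the count is 2.

2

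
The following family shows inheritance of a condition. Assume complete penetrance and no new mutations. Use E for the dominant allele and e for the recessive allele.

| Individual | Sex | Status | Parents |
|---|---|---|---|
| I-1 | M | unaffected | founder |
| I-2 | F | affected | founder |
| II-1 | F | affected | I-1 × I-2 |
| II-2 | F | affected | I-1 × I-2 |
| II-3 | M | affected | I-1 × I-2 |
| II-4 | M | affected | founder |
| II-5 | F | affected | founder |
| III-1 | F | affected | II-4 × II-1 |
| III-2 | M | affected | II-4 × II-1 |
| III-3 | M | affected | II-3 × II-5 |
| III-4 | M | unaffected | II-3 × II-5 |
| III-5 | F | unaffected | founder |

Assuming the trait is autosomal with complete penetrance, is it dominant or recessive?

dominant

II-3 and II-5 are both affected yet have an unaffected child III-4. Under a recessive model two affected parents are homozygous and every child would be affected, so the trait cannot be recessive.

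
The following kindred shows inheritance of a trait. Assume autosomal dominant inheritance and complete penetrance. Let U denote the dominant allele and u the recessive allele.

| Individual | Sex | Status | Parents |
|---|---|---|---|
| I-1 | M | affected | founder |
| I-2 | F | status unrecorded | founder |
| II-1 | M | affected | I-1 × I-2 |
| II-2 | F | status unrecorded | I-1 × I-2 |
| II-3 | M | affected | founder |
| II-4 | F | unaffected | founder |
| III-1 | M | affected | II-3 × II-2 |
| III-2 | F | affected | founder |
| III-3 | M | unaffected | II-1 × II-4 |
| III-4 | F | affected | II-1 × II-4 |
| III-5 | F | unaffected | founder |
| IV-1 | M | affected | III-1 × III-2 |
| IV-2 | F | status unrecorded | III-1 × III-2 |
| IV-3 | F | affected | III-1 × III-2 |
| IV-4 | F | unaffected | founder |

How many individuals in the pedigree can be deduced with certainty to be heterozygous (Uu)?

2

Obligate heterozygotes: II-1 is affected so carries U and passed u to III-3 (uu), so II-1 is Uu; III-4 is affected so carries U and received u from II-4 (uu), so III-4 is Uu.
Every other individual is either homozygous by phenotype or has at least one consistent homozygous assignment, so the count is 2.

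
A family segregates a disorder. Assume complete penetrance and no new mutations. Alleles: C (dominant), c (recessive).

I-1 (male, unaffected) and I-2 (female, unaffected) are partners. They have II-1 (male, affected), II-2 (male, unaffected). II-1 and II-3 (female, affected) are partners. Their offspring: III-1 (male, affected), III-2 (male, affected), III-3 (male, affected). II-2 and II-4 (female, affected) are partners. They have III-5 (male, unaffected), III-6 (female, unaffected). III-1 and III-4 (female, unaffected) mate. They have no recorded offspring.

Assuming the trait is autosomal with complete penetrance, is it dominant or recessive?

I-1 and I-2 are both unaffected yet have an affected child II-1. Under dominance, an affected child requires at least one affected parent, so the trait cannot be dominant.

recessive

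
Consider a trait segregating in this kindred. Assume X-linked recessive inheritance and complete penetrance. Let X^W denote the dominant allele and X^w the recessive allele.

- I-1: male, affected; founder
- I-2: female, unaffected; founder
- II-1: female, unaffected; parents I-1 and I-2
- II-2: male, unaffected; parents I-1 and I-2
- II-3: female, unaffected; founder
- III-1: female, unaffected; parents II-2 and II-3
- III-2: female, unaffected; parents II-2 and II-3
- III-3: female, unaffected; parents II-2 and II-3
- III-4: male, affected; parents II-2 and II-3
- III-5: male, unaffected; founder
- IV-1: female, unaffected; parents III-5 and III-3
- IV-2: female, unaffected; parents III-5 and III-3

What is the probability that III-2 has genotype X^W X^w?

II-2 is unaffected, so II-2 is X^W Y.
II-3 is unaffected so carries W and passed w to III-4 (X^w Y), so II-3 is X^W X^w.
Their cross gives offspring ratios 1/2 X^W X^W : 1/2 X^W X^w. Conditioning on III-2 being unaffected, P(X^W X^w) = 1/2 / 1 = 1/2.

1/2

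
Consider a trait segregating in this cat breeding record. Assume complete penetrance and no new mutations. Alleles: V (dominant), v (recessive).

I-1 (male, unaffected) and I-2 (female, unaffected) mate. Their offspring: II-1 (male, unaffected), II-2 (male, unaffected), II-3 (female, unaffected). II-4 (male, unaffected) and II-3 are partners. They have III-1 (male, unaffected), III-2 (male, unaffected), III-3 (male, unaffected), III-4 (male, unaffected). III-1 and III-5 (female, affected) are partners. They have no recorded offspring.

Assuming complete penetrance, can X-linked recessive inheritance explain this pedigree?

A consistent assignment under X-linked recessive exists: I-1 X^V Y, I-2 X^V X^V, II-1 X^V Y, II-2 X^V Y, II-3 X^V X^V, II-4 X^V Y, III-1 X^V Y, III-2 X^V Y, III-3 X^V Y, III-4 X^V Y, III-5 X^v X^v.
In this assignment every recorded phenotype matches its genotype and every non-founder's genotype is obtainable from its parents' genotypes, so the pedigree is consistent.

Yes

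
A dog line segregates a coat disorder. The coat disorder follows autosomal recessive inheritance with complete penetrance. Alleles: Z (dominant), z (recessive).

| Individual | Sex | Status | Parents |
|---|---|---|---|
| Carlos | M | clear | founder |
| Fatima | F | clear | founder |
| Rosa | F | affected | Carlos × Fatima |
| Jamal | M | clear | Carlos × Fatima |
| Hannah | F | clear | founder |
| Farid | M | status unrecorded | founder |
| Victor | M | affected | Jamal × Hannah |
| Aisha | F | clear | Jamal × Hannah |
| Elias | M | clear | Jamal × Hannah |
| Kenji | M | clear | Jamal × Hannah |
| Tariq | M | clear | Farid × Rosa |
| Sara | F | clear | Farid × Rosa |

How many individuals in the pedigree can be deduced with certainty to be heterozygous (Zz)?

6

Obligate heterozygotes: Carlos is clear so carries Z and passed z to Rosa (zz), so Carlos is Zz; Fatima is clear so carries Z and passed z to Rosa (zz), so Fatima is Zz; Jamal is clear so carries Z and passed z to Victor (zz), so Jamal is Zz; Hannah is clear so carries Z and passed z to Victor (zz), so Hannah is Zz; Tariq is clear so carries Z and received z from Rosa (zz), so Tariq is Zz; Sara is clear so carries Z and received z from Rosa (zz), so Sara is Zz.
Every other individual is either homozygous by phenotype or has at least one consistent homozygous assignment, so the count is 6.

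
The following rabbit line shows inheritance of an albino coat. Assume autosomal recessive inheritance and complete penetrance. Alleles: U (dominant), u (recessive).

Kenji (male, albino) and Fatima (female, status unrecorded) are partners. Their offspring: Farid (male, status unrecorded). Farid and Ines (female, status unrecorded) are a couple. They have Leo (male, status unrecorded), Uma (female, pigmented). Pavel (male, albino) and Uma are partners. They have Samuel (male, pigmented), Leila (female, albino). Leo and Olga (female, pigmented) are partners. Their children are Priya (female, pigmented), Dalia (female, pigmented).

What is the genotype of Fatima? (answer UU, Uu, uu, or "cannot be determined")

cannot be determined

Fatima's phenotype is unrecorded, and no parent or child forces a single allele at both positions; consistent genotype assignments exist with Fatima as UU or Uu or uu.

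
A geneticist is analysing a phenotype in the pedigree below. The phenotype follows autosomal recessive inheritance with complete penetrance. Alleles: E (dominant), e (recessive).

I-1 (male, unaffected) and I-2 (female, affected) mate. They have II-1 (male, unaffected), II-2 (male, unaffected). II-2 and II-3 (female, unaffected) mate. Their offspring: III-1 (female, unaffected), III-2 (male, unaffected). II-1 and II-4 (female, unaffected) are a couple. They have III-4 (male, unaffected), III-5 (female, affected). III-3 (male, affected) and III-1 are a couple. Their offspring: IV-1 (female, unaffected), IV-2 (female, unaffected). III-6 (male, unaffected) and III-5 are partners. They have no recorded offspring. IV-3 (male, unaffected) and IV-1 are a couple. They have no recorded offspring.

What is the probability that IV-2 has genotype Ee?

IV-2 is unaffected so carries E and received e from III-3 (ee), so IV-2 is Ee, giving P(Ee) = 1.

1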